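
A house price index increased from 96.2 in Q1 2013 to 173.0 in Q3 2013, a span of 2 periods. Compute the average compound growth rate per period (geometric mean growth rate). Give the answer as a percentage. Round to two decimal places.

Growth factor = (173.0/96.2)^(1/2) = (1.798337)^(1/2) = 1.341021
Growth rate = 1.341021 − 1 = 0.341021 = 34.1021%

34.10%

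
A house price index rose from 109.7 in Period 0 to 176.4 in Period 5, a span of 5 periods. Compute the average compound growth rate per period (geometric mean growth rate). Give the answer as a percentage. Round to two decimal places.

Growth factor = (176.4/109.7)^(1/5) = (1.608022)^(1/5) = 1.099660
Growth rate = 1.099660 − 1 = 0.099660 = 9.9660%

9.97%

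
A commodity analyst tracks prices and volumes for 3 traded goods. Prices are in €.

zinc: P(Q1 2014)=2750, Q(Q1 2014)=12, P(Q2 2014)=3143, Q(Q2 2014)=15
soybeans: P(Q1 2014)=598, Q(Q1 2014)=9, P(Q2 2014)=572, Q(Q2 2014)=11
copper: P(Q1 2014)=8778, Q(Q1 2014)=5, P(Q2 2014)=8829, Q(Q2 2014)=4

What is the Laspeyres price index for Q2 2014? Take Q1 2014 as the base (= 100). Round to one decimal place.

105.8

Laspeyres price index uses base-period quantities as weights.
ΣP(Q2 2014)·Q(Q1 2014) = 3143×12 + 572×9 + 8829×5 = 37716 + 5148 + 44145 = 87009
ΣP(Q1 2014)·Q(Q1 2014) = 2750×12 + 598×9 + 8778×5 = 33000 + 5382 + 43890 = 82272
Index = 87009 / 82272 × 100 = 105.7577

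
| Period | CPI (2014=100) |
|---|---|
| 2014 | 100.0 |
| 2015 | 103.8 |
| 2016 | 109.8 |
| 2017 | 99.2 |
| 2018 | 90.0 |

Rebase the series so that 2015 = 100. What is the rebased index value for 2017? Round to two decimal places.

Rebased(2017) = 99.2 / 103.8 × 100 = 95.5684

95.57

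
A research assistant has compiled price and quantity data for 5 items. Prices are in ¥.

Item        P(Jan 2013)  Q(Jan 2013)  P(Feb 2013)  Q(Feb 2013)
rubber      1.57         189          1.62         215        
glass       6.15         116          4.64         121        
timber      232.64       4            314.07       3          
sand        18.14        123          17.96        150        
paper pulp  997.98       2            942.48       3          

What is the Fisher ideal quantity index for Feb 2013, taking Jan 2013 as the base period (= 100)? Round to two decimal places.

120.26

Laspeyres component (base-period weights):
ΣP(Jan 2013)Q(Feb 2013) = 1.57×215 + 6.15×121 + 232.64×3 + 18.14×150 + 997.98×3 = 337.55 + 744.15 + 697.92 + 2721 + 2993.94 = 7494.56
ΣP(Jan 2013)Q(Jan 2013) = 1.57×189 + 6.15×116 + 232.64×4 + 18.14×123 + 997.98×2 = 296.73 + 713.4 + 930.56 + 2231.22 + 1995.96 = 6167.87
L = 7494.56 / 6167.87 × 100 = 121.5097
Paasche component (current-period weights):
ΣP(Feb 2013)Q(Feb 2013) = 1.62×215 + 4.64×121 + 314.07×3 + 17.96×150 + 942.48×3 = 348.3 + 561.44 + 942.21 + 2694 + 2827.44 = 7373.39
ΣP(Feb 2013)Q(Jan 2013) = 1.62×189 + 4.64×116 + 314.07×4 + 17.96×123 + 942.48×2 = 306.18 + 538.24 + 1256.28 + 2209.08 + 1884.96 = 6194.74
P = 7373.39 / 6194.74 × 100 = 119.0266
Fisher = √(L × P) = √(121.5097 × 119.0266) = 120.2618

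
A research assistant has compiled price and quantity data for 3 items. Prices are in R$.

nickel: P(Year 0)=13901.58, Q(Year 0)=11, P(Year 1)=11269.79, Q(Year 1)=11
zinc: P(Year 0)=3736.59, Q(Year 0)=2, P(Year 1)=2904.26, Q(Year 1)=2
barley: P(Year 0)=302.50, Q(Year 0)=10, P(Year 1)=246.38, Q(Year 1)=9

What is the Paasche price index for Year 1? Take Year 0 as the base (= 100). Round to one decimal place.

Paasche price index uses current-period quantities as weights.
ΣP(Year 1)·Q(Year 1) = 11269.79×11 + 2904.26×2 + 246.38×9 = 123967.69 + 5808.52 + 2217.42 = 131993.63
ΣP(Year 0)·Q(Year 1) = 13901.58×11 + 3736.59×2 + 302.50×9 = 152917.38 + 7473.18 + 2722.5 = 163113.06
Index = 131993.63 / 163113.06 × 100 = 80.9216

80.9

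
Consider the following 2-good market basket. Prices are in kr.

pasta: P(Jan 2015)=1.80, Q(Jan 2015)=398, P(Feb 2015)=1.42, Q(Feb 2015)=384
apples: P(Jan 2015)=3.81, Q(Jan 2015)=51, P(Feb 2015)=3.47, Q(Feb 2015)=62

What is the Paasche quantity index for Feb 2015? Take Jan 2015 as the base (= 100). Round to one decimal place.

102.5

Paasche quantity index uses current-period prices as weights.
ΣP(Feb 2015)·Q(Feb 2015) = 1.42×384 + 3.47×62 = 545.28 + 215.14 = 760.42
ΣP(Feb 2015)·Q(Jan 2015) = 1.42×398 + 3.47×51 = 565.16 + 176.97 = 742.13
Index = 760.42 / 742.13 × 100 = 102.4645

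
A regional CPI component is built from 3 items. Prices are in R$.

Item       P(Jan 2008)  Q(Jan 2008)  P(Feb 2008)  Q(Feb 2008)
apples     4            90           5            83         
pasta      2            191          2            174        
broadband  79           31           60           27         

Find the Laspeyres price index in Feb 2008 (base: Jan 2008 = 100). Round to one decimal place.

84.4

Laspeyres price index uses base-period quantities as weights.
ΣP(Feb 2008)·Q(Jan 2008) = 5×90 + 2×191 + 60×31 = 450 + 382 + 1860 = 2692
ΣP(Jan 2008)·Q(Jan 2008) = 4×90 + 2×191 + 79×31 = 360 + 382 + 2449 = 3191
Index = 2692 / 3191 × 100 = 84.3623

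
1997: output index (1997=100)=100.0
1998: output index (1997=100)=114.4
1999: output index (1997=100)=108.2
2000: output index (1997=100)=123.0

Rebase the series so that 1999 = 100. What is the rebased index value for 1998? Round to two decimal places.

Rebased(1998) = 114.4 / 108.2 × 100 = 105.7301

105.73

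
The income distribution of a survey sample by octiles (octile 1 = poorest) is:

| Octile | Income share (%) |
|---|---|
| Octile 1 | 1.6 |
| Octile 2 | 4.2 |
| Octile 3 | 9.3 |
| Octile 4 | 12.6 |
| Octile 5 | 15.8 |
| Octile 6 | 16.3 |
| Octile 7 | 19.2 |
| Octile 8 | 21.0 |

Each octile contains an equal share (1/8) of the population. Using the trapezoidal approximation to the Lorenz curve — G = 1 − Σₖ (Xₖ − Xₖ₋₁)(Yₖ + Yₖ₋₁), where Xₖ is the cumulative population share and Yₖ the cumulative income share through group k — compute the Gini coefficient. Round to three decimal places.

Cumulative income shares Yₖ: 0.0160, 0.0580, 0.1510, 0.2770, 0.4350, 0.5980, 0.7900, 1.0000
Σ (Xₖ−Xₖ₋₁)(Yₖ+Yₖ₋₁) = (1/8)(0.0160+0.0000) + (1/8)(0.0580+0.0160) + (1/8)(0.1510+0.0580) + (1/8)(0.2770+0.1510) + (1/8)(0.4350+0.2770) + (1/8)(0.5980+0.4350) + (1/8)(0.7900+0.5980) + (1/8)(1.0000+0.7900)
  = 0.0020 + 0.0093 + 0.0261 + 0.0535 + 0.0890 + 0.1291 + 0.1735 + 0.2238 = 0.7063
G = 1 − 0.7063 = 0.2937

0.294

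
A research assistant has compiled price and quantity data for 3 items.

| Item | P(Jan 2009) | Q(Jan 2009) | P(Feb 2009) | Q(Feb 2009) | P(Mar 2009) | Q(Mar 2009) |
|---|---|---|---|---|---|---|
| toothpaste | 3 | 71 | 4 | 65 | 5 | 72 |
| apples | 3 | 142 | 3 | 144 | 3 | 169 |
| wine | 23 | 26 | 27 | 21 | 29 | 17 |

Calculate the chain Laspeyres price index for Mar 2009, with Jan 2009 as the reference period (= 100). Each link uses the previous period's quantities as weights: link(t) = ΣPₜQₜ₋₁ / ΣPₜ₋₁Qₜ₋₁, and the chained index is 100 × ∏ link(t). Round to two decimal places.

Link Jan 2009→Feb 2009:
ΣP(Feb 2009)Q(Jan 2009) = 4×71 + 3×142 + 27×26 = 284 + 426 + 702 = 1412
ΣP(Jan 2009)Q(Jan 2009) = 3×71 + 3×142 + 23×26 = 213 + 426 + 598 = 1237
link = 1412/1237 = 1.141471
Link Feb 2009→Mar 2009:
ΣP(Mar 2009)Q(Feb 2009) = 5×65 + 3×144 + 29×21 = 325 + 432 + 609 = 1366
ΣP(Feb 2009)Q(Feb 2009) = 4×65 + 3×144 + 27×21 = 260 + 432 + 567 = 1259
link = 1366/1259 = 1.084988
Chained index = 100 × 1.141471 × 1.084988 = 123.8483

123.85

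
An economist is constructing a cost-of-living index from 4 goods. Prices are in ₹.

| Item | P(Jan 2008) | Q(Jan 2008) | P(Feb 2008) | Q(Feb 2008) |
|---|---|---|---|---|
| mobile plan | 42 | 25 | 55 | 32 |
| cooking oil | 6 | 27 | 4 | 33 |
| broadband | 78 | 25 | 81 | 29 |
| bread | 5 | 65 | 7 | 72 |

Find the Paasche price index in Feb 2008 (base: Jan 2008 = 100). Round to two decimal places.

Paasche price index uses current-period quantities as weights.
ΣP(Feb 2008)·Q(Feb 2008) = 55×32 + 4×33 + 81×29 + 7×72 = 1760 + 132 + 2349 + 504 = 4745
ΣP(Jan 2008)·Q(Feb 2008) = 42×32 + 6×33 + 78×29 + 5×72 = 1344 + 198 + 2262 + 360 = 4164
Index = 4745 / 4164 × 100 = 113.9529

113.95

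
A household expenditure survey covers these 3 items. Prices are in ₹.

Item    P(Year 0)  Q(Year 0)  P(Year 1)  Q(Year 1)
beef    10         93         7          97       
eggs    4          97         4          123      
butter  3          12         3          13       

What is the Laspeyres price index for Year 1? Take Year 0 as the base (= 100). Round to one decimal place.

Laspeyres price index uses base-period quantities as weights.
ΣP(Year 1)·Q(Year 0) = 7×93 + 4×97 + 3×12 = 651 + 388 + 36 = 1075
ΣP(Year 0)·Q(Year 0) = 10×93 + 4×97 + 3×12 = 930 + 388 + 36 = 1354
Index = 1075 / 1354 × 100 = 79.3944

79.4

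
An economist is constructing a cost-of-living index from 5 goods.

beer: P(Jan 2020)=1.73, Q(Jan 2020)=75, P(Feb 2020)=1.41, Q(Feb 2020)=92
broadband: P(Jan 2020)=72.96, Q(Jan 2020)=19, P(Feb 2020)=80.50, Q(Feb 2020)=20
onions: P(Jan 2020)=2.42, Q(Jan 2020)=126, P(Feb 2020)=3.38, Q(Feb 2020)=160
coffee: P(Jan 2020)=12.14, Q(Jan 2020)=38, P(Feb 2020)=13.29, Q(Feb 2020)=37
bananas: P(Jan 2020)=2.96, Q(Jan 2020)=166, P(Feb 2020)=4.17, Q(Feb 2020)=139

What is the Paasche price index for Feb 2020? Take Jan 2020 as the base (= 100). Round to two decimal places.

116.95

Paasche price index uses current-period quantities as weights.
ΣP(Feb 2020)·Q(Feb 2020) = 1.41×92 + 80.50×20 + 3.38×160 + 13.29×37 + 4.17×139 = 129.72 + 1610 + 540.8 + 491.73 + 579.63 = 3351.88
ΣP(Jan 2020)·Q(Feb 2020) = 1.73×92 + 72.96×20 + 2.42×160 + 12.14×37 + 2.96×139 = 159.16 + 1459.2 + 387.2 + 449.18 + 411.44 = 2866.18
Index = 3351.88 / 2866.18 × 100 = 116.9459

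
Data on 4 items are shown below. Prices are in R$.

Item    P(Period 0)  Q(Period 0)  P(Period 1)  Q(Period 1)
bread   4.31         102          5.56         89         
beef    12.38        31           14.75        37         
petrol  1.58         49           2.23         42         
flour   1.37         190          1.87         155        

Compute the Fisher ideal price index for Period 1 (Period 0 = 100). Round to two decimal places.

Laspeyres component (base-period weights):
ΣP(Period 1)Q(Period 0) = 5.56×102 + 14.75×31 + 2.23×49 + 1.87×190 = 567.12 + 457.25 + 109.27 + 355.3 = 1488.94
ΣP(Period 0)Q(Period 0) = 4.31×102 + 12.38×31 + 1.58×49 + 1.37×190 = 439.62 + 383.78 + 77.42 + 260.3 = 1161.12
L = 1488.94 / 1161.12 × 100 = 128.2331
Paasche component (current-period weights):
ΣP(Period 1)Q(Period 1) = 5.56×89 + 14.75×37 + 2.23×42 + 1.87×155 = 494.84 + 545.75 + 93.66 + 289.85 = 1424.1
ΣP(Period 0)Q(Period 1) = 4.31×89 + 12.38×37 + 1.58×42 + 1.37×155 = 383.59 + 458.06 + 66.36 + 212.35 = 1120.36
P = 1424.1 / 1120.36 × 100 = 127.1109
Fisher = √(L × P) = √(128.2331 × 127.1109) = 127.6708

127.67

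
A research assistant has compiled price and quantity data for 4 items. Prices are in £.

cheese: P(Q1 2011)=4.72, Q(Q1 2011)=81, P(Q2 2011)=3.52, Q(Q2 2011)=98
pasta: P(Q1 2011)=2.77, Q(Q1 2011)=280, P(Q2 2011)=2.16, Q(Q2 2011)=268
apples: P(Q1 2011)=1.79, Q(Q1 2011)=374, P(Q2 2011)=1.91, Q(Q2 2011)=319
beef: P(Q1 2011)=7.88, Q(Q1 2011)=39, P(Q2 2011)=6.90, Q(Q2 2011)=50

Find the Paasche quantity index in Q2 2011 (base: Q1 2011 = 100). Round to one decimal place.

100.3

Paasche quantity index uses current-period prices as weights.
ΣP(Q2 2011)·Q(Q2 2011) = 3.52×98 + 2.16×268 + 1.91×319 + 6.90×50 = 344.96 + 578.88 + 609.29 + 345 = 1878.13
ΣP(Q2 2011)·Q(Q1 2011) = 3.52×81 + 2.16×280 + 1.91×374 + 6.90×39 = 285.12 + 604.8 + 714.34 + 269.1 = 1873.36
Index = 1878.13 / 1873.36 × 100 = 100.2546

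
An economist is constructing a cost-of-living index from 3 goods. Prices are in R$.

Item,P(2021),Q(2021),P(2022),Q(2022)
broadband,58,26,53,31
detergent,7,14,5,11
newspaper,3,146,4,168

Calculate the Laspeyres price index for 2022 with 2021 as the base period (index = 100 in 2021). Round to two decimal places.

99.41

Laspeyres price index uses base-period quantities as weights.
ΣP(2022)·Q(2021) = 53×26 + 5×14 + 4×146 = 1378 + 70 + 584 = 2032
ΣP(2021)·Q(2021) = 58×26 + 7×14 + 3×146 = 1508 + 98 + 438 = 2044
Index = 2032 / 2044 × 100 = 99.4129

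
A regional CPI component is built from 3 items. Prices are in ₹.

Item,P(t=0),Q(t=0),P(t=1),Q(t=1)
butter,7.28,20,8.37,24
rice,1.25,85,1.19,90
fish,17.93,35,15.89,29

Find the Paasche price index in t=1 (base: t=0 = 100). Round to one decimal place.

Paasche price index uses current-period quantities as weights.
ΣP(t=1)·Q(t=1) = 8.37×24 + 1.19×90 + 15.89×29 = 200.88 + 107.1 + 460.81 = 768.79
ΣP(t=0)·Q(t=1) = 7.28×24 + 1.25×90 + 17.93×29 = 174.72 + 112.5 + 519.97 = 807.19
Index = 768.79 / 807.19 × 100 = 95.2428

95.2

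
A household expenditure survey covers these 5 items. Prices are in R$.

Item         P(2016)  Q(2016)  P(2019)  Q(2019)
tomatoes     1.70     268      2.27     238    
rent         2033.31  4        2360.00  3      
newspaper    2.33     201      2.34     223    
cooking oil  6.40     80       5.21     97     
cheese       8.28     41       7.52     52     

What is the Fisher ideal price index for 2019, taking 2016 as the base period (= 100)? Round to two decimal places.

112.70

Laspeyres component (base-period weights):
ΣP(2019)Q(2016) = 2.27×268 + 2360.00×4 + 2.34×201 + 5.21×80 + 7.52×41 = 608.36 + 9440 + 470.34 + 416.8 + 308.32 = 11243.82
ΣP(2016)Q(2016) = 1.70×268 + 2033.31×4 + 2.33×201 + 6.40×80 + 8.28×41 = 455.6 + 8133.24 + 468.33 + 512 + 339.48 = 9908.65
L = 11243.82 / 9908.65 × 100 = 113.4748
Paasche component (current-period weights):
ΣP(2019)Q(2019) = 2.27×238 + 2360.00×3 + 2.34×223 + 5.21×97 + 7.52×52 = 540.26 + 7080 + 521.82 + 505.37 + 391.04 = 9038.49
ΣP(2016)Q(2019) = 1.70×238 + 2033.31×3 + 2.33×223 + 6.40×97 + 8.28×52 = 404.6 + 6099.93 + 519.59 + 620.8 + 430.56 = 8075.48
P = 9038.49 / 8075.48 × 100 = 111.9251
Fisher = √(L × P) = √(113.4748 × 111.9251) = 112.6973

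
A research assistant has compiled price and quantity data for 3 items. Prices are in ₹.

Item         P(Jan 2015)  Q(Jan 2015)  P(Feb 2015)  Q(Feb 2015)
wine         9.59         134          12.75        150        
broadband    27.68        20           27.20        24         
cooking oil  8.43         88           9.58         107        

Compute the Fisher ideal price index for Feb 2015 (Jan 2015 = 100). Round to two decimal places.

119.72

Laspeyres component (base-period weights):
ΣP(Feb 2015)Q(Jan 2015) = 12.75×134 + 27.20×20 + 9.58×88 = 1708.5 + 544 + 843.04 = 3095.54
ΣP(Jan 2015)Q(Jan 2015) = 9.59×134 + 27.68×20 + 8.43×88 = 1285.06 + 553.6 + 741.84 = 2580.5
L = 3095.54 / 2580.5 × 100 = 119.9589
Paasche component (current-period weights):
ΣP(Feb 2015)Q(Feb 2015) = 12.75×150 + 27.20×24 + 9.58×107 = 1912.5 + 652.8 + 1025.06 = 3590.36
ΣP(Jan 2015)Q(Feb 2015) = 9.59×150 + 27.68×24 + 8.43×107 = 1438.5 + 664.32 + 902.01 = 3004.83
P = 3590.36 / 3004.83 × 100 = 119.4863
Fisher = √(L × P) = √(119.9589 × 119.4863) = 119.7224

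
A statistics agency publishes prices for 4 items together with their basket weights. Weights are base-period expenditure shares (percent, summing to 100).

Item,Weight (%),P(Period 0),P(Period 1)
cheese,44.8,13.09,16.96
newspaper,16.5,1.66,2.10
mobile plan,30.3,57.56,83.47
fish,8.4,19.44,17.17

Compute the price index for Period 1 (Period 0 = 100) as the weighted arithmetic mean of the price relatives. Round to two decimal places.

cheese: 44.8 × (16.96/13.09) = 44.8 × 1.295646 = 58.0449
newspaper: 16.5 × (2.10/1.66) = 16.5 × 1.265060 = 20.8735
mobile plan: 30.3 × (83.47/57.56) = 30.3 × 1.450139 = 43.9392
fish: 8.4 × (17.17/19.44) = 8.4 × 0.883230 = 7.4191
Index = Σ wᵢ·(p₁ᵢ/p₀ᵢ) = 58.0449 + 20.8735 + 43.9392 + 7.4191 = 130.2768

130.28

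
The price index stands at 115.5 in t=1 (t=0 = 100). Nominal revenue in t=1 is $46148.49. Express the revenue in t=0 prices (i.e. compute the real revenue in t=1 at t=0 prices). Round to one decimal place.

Real = Nominal ÷ (Index/100) = 46148.49 ÷ (115.5/100)
     = 46148.49 ÷ 1.155 = 39955.4026

39955.4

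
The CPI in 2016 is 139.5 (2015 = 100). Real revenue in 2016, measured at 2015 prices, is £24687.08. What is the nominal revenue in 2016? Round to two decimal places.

34438.48

Nominal = Real × (Index/100) = 24687.08 × (139.5/100)
        = 24687.08 × 1.395 = 34438.4766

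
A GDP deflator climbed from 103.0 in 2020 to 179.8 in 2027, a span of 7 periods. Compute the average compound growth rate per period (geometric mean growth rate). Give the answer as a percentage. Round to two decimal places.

Growth factor = (179.8/103.0)^(1/7) = (1.745631)^(1/7) = 1.082841
Growth rate = 1.082841 − 1 = 0.082841 = 8.2841%

8.28%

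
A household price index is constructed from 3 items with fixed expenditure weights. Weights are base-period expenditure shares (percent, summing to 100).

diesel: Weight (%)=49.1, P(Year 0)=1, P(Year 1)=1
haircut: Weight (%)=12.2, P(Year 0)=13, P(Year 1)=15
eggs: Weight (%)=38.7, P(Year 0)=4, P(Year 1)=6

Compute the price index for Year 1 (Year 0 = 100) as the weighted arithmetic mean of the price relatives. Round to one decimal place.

diesel: 49.1 × (1/1) = 49.1 × 1.000000 = 49.1000
haircut: 12.2 × (15/13) = 12.2 × 1.153846 = 14.0769
eggs: 38.7 × (6/4) = 38.7 × 1.500000 = 58.0500
Index = Σ wᵢ·(p₁ᵢ/p₀ᵢ) = 49.1000 + 14.0769 + 58.0500 = 121.2269

121.2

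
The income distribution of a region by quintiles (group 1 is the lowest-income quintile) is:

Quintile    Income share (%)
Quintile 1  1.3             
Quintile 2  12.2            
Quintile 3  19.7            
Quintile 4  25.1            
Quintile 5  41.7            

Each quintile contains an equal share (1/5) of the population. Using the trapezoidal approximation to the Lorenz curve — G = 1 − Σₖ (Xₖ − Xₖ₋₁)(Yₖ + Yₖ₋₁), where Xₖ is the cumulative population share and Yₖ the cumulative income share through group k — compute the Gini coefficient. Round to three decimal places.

0.375

Cumulative income shares Yₖ: 0.0130, 0.1350, 0.3320, 0.5830, 1.0000
Σ (Xₖ−Xₖ₋₁)(Yₖ+Yₖ₋₁) = (1/5)(0.0130+0.0000) + (1/5)(0.1350+0.0130) + (1/5)(0.3320+0.1350) + (1/5)(0.5830+0.3320) + (1/5)(1.0000+0.5830)
  = 0.0026 + 0.0296 + 0.0934 + 0.1830 + 0.3166 = 0.6252
G = 1 − 0.6252 = 0.3748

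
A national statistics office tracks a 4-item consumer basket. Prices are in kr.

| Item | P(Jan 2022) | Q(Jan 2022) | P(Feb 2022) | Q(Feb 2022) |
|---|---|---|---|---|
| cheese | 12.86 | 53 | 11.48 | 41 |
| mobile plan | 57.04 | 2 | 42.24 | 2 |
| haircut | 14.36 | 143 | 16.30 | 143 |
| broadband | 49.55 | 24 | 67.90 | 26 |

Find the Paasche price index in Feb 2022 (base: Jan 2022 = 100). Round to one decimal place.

116.8

Paasche price index uses current-period quantities as weights.
ΣP(Feb 2022)·Q(Feb 2022) = 11.48×41 + 42.24×2 + 16.30×143 + 67.90×26 = 470.68 + 84.48 + 2330.9 + 1765.4 = 4651.46
ΣP(Jan 2022)·Q(Feb 2022) = 12.86×41 + 57.04×2 + 14.36×143 + 49.55×26 = 527.26 + 114.08 + 2053.48 + 1288.3 = 3983.12
Index = 4651.46 / 3983.12 × 100 = 116.7793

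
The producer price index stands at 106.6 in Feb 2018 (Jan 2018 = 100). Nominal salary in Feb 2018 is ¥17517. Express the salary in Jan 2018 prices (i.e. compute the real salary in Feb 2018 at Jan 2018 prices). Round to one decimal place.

Real = Nominal ÷ (Index/100) = 17517 ÷ (106.6/100)
     = 17517 ÷ 1.066 = 16432.4578

16432.5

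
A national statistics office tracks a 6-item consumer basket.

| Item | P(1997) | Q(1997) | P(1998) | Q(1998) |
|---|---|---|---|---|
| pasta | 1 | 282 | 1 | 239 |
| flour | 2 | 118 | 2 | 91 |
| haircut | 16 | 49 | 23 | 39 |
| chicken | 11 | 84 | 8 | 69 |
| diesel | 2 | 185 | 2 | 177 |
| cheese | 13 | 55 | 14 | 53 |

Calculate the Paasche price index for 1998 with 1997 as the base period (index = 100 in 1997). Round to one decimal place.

Paasche price index uses current-period quantities as weights.
ΣP(1998)·Q(1998) = 1×239 + 2×91 + 23×39 + 8×69 + 2×177 + 14×53 = 239 + 182 + 897 + 552 + 354 + 742 = 2966
ΣP(1997)·Q(1998) = 1×239 + 2×91 + 16×39 + 11×69 + 2×177 + 13×53 = 239 + 182 + 624 + 759 + 354 + 689 = 2847
Index = 2966 / 2847 × 100 = 104.1798

104.2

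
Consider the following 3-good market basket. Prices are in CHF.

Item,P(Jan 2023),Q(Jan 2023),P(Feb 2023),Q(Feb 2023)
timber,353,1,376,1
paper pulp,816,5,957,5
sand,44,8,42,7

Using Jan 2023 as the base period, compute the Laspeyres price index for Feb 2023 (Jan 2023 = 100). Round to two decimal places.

114.88

Laspeyres price index uses base-period quantities as weights.
ΣP(Feb 2023)·Q(Jan 2023) = 376×1 + 957×5 + 42×8 = 376 + 4785 + 336 = 5497
ΣP(Jan 2023)·Q(Jan 2023) = 353×1 + 816×5 + 44×8 = 353 + 4080 + 352 = 4785
Index = 5497 / 4785 × 100 = 114.8798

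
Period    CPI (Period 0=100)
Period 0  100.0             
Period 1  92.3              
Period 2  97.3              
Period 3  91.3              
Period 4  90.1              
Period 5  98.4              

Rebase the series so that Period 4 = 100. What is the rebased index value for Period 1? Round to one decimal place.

Rebased(Period 1) = 92.3 / 90.1 × 100 = 102.4417

102.4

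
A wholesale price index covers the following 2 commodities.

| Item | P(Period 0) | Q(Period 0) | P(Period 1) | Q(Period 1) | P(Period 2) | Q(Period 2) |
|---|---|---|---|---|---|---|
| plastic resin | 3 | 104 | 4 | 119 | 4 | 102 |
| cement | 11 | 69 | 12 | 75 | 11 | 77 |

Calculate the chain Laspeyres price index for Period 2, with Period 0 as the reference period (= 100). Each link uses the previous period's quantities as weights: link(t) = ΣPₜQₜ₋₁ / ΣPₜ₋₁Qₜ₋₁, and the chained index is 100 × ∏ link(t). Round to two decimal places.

109.82

Link Period 0→Period 1:
ΣP(Period 1)Q(Period 0) = 4×104 + 12×69 = 416 + 828 = 1244
ΣP(Period 0)Q(Period 0) = 3×104 + 11×69 = 312 + 759 = 1071
link = 1244/1071 = 1.161531
Link Period 1→Period 2:
ΣP(Period 2)Q(Period 1) = 4×119 + 11×75 = 476 + 825 = 1301
ΣP(Period 1)Q(Period 1) = 4×119 + 12×75 = 476 + 900 = 1376
link = 1301/1376 = 0.945494
Chained index = 100 × 1.161531 × 0.945494 = 109.8221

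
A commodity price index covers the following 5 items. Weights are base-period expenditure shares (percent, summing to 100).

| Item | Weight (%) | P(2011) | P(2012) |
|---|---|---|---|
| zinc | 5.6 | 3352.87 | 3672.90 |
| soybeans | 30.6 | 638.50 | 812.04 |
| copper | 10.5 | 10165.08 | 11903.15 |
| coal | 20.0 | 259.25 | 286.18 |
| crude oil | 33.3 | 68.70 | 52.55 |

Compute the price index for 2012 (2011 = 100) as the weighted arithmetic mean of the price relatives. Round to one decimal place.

zinc: 5.6 × (3672.90/3352.87) = 5.6 × 1.095450 = 6.1345
soybeans: 30.6 × (812.04/638.50) = 30.6 × 1.271793 = 38.9169
copper: 10.5 × (11903.15/10165.08) = 10.5 × 1.170984 = 12.2953
coal: 20.0 × (286.18/259.25) = 20.0 × 1.103877 = 22.0775
crude oil: 33.3 × (52.55/68.70) = 33.3 × 0.764920 = 25.4718
Index = Σ wᵢ·(p₁ᵢ/p₀ᵢ) = 6.1345 + 38.9169 + 12.2953 + 22.0775 + 25.4718 = 104.8961

104.9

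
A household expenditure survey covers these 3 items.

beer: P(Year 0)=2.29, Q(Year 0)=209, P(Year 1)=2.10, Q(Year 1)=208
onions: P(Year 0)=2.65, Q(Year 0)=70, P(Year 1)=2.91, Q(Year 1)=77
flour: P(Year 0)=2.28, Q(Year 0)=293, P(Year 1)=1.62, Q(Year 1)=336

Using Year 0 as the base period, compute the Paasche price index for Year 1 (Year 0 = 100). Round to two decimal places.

Paasche price index uses current-period quantities as weights.
ΣP(Year 1)·Q(Year 1) = 2.10×208 + 2.91×77 + 1.62×336 = 436.8 + 224.07 + 544.32 = 1205.19
ΣP(Year 0)·Q(Year 1) = 2.29×208 + 2.65×77 + 2.28×336 = 476.32 + 204.05 + 766.08 = 1446.45
Index = 1205.19 / 1446.45 × 100 = 83.3205

83.32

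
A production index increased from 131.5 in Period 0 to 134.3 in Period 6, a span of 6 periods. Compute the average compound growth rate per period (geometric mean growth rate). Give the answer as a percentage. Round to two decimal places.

Growth factor = (134.3/131.5)^(1/6) = (1.021293)^(1/6) = 1.003518
Growth rate = 1.003518 − 1 = 0.003518 = 0.3518%

0.35%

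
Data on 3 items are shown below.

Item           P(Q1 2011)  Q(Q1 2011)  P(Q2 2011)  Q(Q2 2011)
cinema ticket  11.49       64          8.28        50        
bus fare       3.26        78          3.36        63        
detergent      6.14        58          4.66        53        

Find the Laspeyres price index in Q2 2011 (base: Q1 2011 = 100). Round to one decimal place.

78.9

Laspeyres price index uses base-period quantities as weights.
ΣP(Q2 2011)·Q(Q1 2011) = 8.28×64 + 3.36×78 + 4.66×58 = 529.92 + 262.08 + 270.28 = 1062.28
ΣP(Q1 2011)·Q(Q1 2011) = 11.49×64 + 3.26×78 + 6.14×58 = 735.36 + 254.28 + 356.12 = 1345.76
Index = 1062.28 / 1345.76 × 100 = 78.9353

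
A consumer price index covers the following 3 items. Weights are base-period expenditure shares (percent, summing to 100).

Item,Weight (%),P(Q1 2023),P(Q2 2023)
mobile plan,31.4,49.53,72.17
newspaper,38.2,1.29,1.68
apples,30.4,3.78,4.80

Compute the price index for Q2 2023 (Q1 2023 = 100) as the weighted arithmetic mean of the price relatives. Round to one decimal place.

mobile plan: 31.4 × (72.17/49.53) = 31.4 × 1.457097 = 45.7528
newspaper: 38.2 × (1.68/1.29) = 38.2 × 1.302326 = 49.7488
apples: 30.4 × (4.80/3.78) = 30.4 × 1.269841 = 38.6032
Index = Σ wᵢ·(p₁ᵢ/p₀ᵢ) = 45.7528 + 49.7488 + 38.6032 = 134.1048

134.1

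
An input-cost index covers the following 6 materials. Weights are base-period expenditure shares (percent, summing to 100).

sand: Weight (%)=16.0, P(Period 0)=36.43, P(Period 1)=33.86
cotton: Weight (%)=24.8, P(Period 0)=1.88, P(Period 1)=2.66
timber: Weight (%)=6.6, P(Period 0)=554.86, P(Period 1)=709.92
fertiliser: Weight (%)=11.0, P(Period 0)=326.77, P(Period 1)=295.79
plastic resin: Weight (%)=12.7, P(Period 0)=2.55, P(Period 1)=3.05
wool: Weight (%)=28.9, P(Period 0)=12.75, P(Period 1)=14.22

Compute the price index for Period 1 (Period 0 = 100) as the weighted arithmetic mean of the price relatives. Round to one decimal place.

sand: 16.0 × (33.86/36.43) = 16.0 × 0.929454 = 14.8713
cotton: 24.8 × (2.66/1.88) = 24.8 × 1.414894 = 35.0894
timber: 6.6 × (709.92/554.86) = 6.6 × 1.279458 = 8.4444
fertiliser: 11.0 × (295.79/326.77) = 11.0 × 0.905193 = 9.9571
plastic resin: 12.7 × (3.05/2.55) = 12.7 × 1.196078 = 15.1902
wool: 28.9 × (14.22/12.75) = 28.9 × 1.115294 = 32.2320
Index = Σ wᵢ·(p₁ᵢ/p₀ᵢ) = 14.8713 + 35.0894 + 8.4444 + 9.9571 + 15.1902 + 32.2320 = 115.7844

115.8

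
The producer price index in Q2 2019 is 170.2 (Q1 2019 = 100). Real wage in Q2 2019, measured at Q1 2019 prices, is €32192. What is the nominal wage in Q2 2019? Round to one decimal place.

54790.8

Nominal = Real × (Index/100) = 32192 × (170.2/100)
        = 32192 × 1.702 = 54790.7840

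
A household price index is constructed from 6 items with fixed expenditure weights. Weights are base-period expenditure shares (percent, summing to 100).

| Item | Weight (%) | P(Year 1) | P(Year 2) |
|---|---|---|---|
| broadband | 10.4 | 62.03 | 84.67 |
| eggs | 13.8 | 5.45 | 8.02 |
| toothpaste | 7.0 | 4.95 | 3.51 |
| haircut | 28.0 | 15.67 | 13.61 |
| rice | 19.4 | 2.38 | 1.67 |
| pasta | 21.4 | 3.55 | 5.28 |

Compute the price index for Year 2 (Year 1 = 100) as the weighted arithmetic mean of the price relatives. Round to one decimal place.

109.2

broadband: 10.4 × (84.67/62.03) = 10.4 × 1.364985 = 14.1958
eggs: 13.8 × (8.02/5.45) = 13.8 × 1.471560 = 20.3075
toothpaste: 7.0 × (3.51/4.95) = 7.0 × 0.709091 = 4.9636
haircut: 28.0 × (13.61/15.67) = 28.0 × 0.868539 = 24.3191
rice: 19.4 × (1.67/2.38) = 19.4 × 0.701681 = 13.6126
pasta: 21.4 × (5.28/3.55) = 21.4 × 1.487324 = 31.8287
Index = Σ wᵢ·(p₁ᵢ/p₀ᵢ) = 14.1958 + 20.3075 + 4.9636 + 24.3191 + 13.6126 + 31.8287 = 109.2274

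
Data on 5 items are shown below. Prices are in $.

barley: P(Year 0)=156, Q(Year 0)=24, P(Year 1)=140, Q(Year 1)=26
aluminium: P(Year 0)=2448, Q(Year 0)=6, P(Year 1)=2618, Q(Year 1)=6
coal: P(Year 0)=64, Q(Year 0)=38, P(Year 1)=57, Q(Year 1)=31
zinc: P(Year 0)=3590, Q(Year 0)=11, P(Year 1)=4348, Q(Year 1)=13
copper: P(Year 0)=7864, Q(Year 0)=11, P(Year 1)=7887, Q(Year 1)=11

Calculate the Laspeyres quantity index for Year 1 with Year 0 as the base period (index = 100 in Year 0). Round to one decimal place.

104.8

Laspeyres quantity index uses base-period prices as weights.
ΣP(Year 0)·Q(Year 1) = 156×26 + 2448×6 + 64×31 + 3590×13 + 7864×11 = 4056 + 14688 + 1984 + 46670 + 86504 = 153902
ΣP(Year 0)·Q(Year 0) = 156×24 + 2448×6 + 64×38 + 3590×11 + 7864×11 = 3744 + 14688 + 2432 + 39490 + 86504 = 146858
Index = 153902 / 146858 × 100 = 104.7965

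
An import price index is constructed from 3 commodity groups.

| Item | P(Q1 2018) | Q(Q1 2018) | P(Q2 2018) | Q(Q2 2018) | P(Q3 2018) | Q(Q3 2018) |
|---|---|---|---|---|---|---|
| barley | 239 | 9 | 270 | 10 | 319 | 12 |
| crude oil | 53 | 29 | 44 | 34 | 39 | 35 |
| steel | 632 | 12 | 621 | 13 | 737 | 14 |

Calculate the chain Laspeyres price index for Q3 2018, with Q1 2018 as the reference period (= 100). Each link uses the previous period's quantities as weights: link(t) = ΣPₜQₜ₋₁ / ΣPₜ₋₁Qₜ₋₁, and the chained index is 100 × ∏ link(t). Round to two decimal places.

113.74

Link Q1 2018→Q2 2018:
ΣP(Q2 2018)Q(Q1 2018) = 270×9 + 44×29 + 621×12 = 2430 + 1276 + 7452 = 11158
ΣP(Q1 2018)Q(Q1 2018) = 239×9 + 53×29 + 632×12 = 2151 + 1537 + 7584 = 11272
link = 11158/11272 = 0.989886
Link Q2 2018→Q3 2018:
ΣP(Q3 2018)Q(Q2 2018) = 319×10 + 39×34 + 737×13 = 3190 + 1326 + 9581 = 14097
ΣP(Q2 2018)Q(Q2 2018) = 270×10 + 44×34 + 621×13 = 2700 + 1496 + 8073 = 12269
link = 14097/12269 = 1.148993
Chained index = 100 × 0.989886 × 1.148993 = 113.7373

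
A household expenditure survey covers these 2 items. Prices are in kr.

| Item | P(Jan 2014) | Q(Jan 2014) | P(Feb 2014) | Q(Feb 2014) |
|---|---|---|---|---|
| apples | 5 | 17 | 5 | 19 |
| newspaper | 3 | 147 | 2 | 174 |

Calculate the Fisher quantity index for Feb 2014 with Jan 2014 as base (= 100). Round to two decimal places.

117.09

Laspeyres component (base-period weights):
ΣP(Jan 2014)Q(Feb 2014) = 5×19 + 3×174 = 95 + 522 = 617
ΣP(Jan 2014)Q(Jan 2014) = 5×17 + 3×147 = 85 + 441 = 526
L = 617 / 526 × 100 = 117.3004
Paasche component (current-period weights):
ΣP(Feb 2014)Q(Feb 2014) = 5×19 + 2×174 = 95 + 348 = 443
ΣP(Feb 2014)Q(Jan 2014) = 5×17 + 2×147 = 85 + 294 = 379
P = 443 / 379 × 100 = 116.8865
Fisher = √(L × P) = √(117.3004 × 116.8865) = 117.0933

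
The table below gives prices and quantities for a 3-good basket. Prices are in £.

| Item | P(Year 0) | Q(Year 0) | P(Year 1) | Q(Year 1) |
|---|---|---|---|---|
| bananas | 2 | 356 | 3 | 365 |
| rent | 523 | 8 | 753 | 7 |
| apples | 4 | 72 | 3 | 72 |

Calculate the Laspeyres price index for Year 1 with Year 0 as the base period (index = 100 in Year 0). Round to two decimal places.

140.97

Laspeyres price index uses base-period quantities as weights.
ΣP(Year 1)·Q(Year 0) = 3×356 + 753×8 + 3×72 = 1068 + 6024 + 216 = 7308
ΣP(Year 0)·Q(Year 0) = 2×356 + 523×8 + 4×72 = 712 + 4184 + 288 = 5184
Index = 7308 / 5184 × 100 = 140.9722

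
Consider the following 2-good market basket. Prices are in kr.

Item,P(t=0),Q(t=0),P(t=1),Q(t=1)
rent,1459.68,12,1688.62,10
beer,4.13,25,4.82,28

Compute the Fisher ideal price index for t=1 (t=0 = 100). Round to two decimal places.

115.69

Laspeyres component (base-period weights):
ΣP(t=1)Q(t=0) = 1688.62×12 + 4.82×25 = 20263.44 + 120.5 = 20383.94
ΣP(t=0)Q(t=0) = 1459.68×12 + 4.13×25 = 17516.16 + 103.25 = 17619.41
L = 20383.94 / 17619.41 × 100 = 115.6903
Paasche component (current-period weights):
ΣP(t=1)Q(t=1) = 1688.62×10 + 4.82×28 = 16886.2 + 134.96 = 17021.16
ΣP(t=0)Q(t=1) = 1459.68×10 + 4.13×28 = 14596.8 + 115.64 = 14712.44
P = 17021.16 / 14712.44 × 100 = 115.6923
Fisher = √(L × P) = √(115.6903 × 115.6923) = 115.6913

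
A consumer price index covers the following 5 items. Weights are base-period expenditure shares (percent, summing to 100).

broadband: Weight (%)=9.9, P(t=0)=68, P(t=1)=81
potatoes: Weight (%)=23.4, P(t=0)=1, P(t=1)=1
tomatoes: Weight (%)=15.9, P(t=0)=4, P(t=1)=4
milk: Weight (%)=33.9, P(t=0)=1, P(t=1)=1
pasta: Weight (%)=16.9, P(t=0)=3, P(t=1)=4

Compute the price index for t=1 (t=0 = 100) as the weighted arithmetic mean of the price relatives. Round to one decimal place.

107.5

broadband: 9.9 × (81/68) = 9.9 × 1.191176 = 11.7926
potatoes: 23.4 × (1/1) = 23.4 × 1.000000 = 23.4000
tomatoes: 15.9 × (4/4) = 15.9 × 1.000000 = 15.9000
milk: 33.9 × (1/1) = 33.9 × 1.000000 = 33.9000
pasta: 16.9 × (4/3) = 16.9 × 1.333333 = 22.5333
Index = Σ wᵢ·(p₁ᵢ/p₀ᵢ) = 11.7926 + 23.4000 + 15.9000 + 33.9000 + 22.5333 = 107.5260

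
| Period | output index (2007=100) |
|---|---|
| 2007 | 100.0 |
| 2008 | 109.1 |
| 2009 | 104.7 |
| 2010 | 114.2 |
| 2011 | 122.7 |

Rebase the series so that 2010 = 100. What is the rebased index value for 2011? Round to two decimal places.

Rebased(2011) = 122.7 / 114.2 × 100 = 107.4431

107.44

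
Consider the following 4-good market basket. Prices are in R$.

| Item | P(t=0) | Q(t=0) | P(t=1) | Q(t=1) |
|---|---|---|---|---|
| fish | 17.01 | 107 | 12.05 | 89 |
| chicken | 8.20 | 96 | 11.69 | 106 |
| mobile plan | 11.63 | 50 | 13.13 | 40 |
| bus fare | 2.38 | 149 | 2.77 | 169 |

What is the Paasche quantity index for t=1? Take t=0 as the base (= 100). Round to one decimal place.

94.9

Paasche quantity index uses current-period prices as weights.
ΣP(t=1)·Q(t=1) = 12.05×89 + 11.69×106 + 13.13×40 + 2.77×169 = 1072.45 + 1239.14 + 525.2 + 468.13 = 3304.92
ΣP(t=1)·Q(t=0) = 12.05×107 + 11.69×96 + 13.13×50 + 2.77×149 = 1289.35 + 1122.24 + 656.5 + 412.73 = 3480.82
Index = 3304.92 / 3480.82 × 100 = 94.9466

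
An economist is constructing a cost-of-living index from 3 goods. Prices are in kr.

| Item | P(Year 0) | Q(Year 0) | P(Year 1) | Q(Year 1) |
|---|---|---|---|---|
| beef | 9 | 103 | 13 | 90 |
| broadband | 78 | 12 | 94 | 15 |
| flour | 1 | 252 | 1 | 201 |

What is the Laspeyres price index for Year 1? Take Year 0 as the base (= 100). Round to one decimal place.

Laspeyres price index uses base-period quantities as weights.
ΣP(Year 1)·Q(Year 0) = 13×103 + 94×12 + 1×252 = 1339 + 1128 + 252 = 2719
ΣP(Year 0)·Q(Year 0) = 9×103 + 78×12 + 1×252 = 927 + 936 + 252 = 2115
Index = 2719 / 2115 × 100 = 128.5579

128.6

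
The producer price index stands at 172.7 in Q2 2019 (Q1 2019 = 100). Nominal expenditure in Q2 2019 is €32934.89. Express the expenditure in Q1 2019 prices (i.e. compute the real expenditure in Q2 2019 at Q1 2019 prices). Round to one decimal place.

Real = Nominal ÷ (Index/100) = 32934.89 ÷ (172.7/100)
     = 32934.89 ÷ 1.727 = 19070.5790

19070.6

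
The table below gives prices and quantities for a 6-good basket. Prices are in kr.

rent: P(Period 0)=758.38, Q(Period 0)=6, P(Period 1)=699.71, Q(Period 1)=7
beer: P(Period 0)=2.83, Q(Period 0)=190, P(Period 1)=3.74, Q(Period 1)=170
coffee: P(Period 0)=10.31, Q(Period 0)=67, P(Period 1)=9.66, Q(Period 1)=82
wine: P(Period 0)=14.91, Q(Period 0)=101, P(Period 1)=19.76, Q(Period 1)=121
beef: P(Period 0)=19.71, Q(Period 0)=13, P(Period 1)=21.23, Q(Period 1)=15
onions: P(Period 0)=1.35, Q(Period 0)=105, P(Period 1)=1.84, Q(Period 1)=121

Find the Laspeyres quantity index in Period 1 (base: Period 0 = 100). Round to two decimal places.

Laspeyres quantity index uses base-period prices as weights.
ΣP(Period 0)·Q(Period 1) = 758.38×7 + 2.83×170 + 10.31×82 + 14.91×121 + 19.71×15 + 1.35×121 = 5308.66 + 481.1 + 845.42 + 1804.11 + 295.65 + 163.35 = 8898.29
ΣP(Period 0)·Q(Period 0) = 758.38×6 + 2.83×190 + 10.31×67 + 14.91×101 + 19.71×13 + 1.35×105 = 4550.28 + 537.7 + 690.77 + 1505.91 + 256.23 + 141.75 = 7682.64
Index = 8898.29 / 7682.64 × 100 = 115.8233

115.82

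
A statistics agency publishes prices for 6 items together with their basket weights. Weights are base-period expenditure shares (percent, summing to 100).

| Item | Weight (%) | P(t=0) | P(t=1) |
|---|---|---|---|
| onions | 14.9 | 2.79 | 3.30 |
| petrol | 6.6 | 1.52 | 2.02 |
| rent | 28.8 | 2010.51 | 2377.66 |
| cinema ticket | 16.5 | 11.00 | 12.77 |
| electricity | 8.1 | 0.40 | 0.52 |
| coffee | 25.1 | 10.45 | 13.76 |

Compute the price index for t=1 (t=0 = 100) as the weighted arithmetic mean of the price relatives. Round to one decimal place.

onions: 14.9 × (3.30/2.79) = 14.9 × 1.182796 = 17.6237
petrol: 6.6 × (2.02/1.52) = 6.6 × 1.328947 = 8.7711
rent: 28.8 × (2377.66/2010.51) = 28.8 × 1.182615 = 34.0593
cinema ticket: 16.5 × (12.77/11.00) = 16.5 × 1.160909 = 19.1550
electricity: 8.1 × (0.52/0.40) = 8.1 × 1.300000 = 10.5300
coffee: 25.1 × (13.76/10.45) = 25.1 × 1.316746 = 33.0503
Index = Σ wᵢ·(p₁ᵢ/p₀ᵢ) = 17.6237 + 8.7711 + 34.0593 + 19.1550 + 10.5300 + 33.0503 = 123.1894

123.2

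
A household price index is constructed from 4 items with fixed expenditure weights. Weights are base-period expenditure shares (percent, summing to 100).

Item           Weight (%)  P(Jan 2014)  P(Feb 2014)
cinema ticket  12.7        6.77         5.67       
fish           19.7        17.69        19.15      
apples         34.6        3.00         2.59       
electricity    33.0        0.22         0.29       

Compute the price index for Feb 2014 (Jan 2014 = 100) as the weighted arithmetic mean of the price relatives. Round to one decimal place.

cinema ticket: 12.7 × (5.67/6.77) = 12.7 × 0.837518 = 10.6365
fish: 19.7 × (19.15/17.69) = 19.7 × 1.082533 = 21.3259
apples: 34.6 × (2.59/3.00) = 34.6 × 0.863333 = 29.8713
electricity: 33.0 × (0.29/0.22) = 33.0 × 1.318182 = 43.5000
Index = Σ wᵢ·(p₁ᵢ/p₀ᵢ) = 10.6365 + 21.3259 + 29.8713 + 43.5000 = 105.3337

105.3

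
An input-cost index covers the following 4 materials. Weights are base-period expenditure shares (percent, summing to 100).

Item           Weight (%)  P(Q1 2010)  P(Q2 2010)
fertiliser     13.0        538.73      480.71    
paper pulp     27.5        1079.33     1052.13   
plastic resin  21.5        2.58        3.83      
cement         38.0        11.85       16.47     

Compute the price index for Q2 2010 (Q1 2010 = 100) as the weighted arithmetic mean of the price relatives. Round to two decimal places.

fertiliser: 13.0 × (480.71/538.73) = 13.0 × 0.892302 = 11.5999
paper pulp: 27.5 × (1052.13/1079.33) = 27.5 × 0.974799 = 26.8070
plastic resin: 21.5 × (3.83/2.58) = 21.5 × 1.484496 = 31.9167
cement: 38.0 × (16.47/11.85) = 38.0 × 1.389873 = 52.8152
Index = Σ wᵢ·(p₁ᵢ/p₀ᵢ) = 11.5999 + 26.8070 + 31.9167 + 52.8152 = 123.1388

123.14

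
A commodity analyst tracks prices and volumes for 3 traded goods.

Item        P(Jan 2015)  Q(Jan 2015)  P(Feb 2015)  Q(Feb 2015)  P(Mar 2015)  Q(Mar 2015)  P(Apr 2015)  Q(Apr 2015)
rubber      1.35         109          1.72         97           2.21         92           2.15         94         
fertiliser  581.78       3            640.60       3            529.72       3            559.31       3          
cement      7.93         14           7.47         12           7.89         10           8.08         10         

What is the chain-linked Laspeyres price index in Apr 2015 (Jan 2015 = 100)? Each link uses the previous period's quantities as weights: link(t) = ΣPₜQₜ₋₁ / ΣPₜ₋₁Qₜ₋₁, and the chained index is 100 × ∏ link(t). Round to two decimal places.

Link Jan 2015→Feb 2015:
ΣP(Feb 2015)Q(Jan 2015) = 1.72×109 + 640.60×3 + 7.47×14 = 187.48 + 1921.8 + 104.58 = 2213.86
ΣP(Jan 2015)Q(Jan 2015) = 1.35×109 + 581.78×3 + 7.93×14 = 147.15 + 1745.34 + 111.02 = 2003.51
link = 2213.86/2003.51 = 1.104991
Link Feb 2015→Mar 2015:
ΣP(Mar 2015)Q(Feb 2015) = 2.21×97 + 529.72×3 + 7.89×12 = 214.37 + 1589.16 + 94.68 = 1898.21
ΣP(Feb 2015)Q(Feb 2015) = 1.72×97 + 640.60×3 + 7.47×12 = 166.84 + 1921.8 + 89.64 = 2178.28
link = 1898.21/2178.28 = 0.871426
Link Mar 2015→Apr 2015:
ΣP(Apr 2015)Q(Mar 2015) = 2.15×92 + 559.31×3 + 8.08×10 = 197.8 + 1677.93 + 80.8 = 1956.53
ΣP(Mar 2015)Q(Mar 2015) = 2.21×92 + 529.72×3 + 7.89×10 = 203.32 + 1589.16 + 78.9 = 1871.38
link = 1956.53/1871.38 = 1.045501
Chained index = 100 × 1.104991 × 0.871426 × 1.045501 = 100.6732

100.67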